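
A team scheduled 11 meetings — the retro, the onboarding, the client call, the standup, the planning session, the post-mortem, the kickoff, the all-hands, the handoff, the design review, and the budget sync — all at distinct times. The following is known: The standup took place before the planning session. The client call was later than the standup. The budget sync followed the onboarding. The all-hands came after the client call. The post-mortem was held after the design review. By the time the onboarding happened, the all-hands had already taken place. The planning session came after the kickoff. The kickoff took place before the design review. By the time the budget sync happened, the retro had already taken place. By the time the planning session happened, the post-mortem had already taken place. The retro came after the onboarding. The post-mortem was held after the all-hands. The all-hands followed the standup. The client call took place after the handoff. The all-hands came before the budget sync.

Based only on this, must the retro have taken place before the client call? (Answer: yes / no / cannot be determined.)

Tracing the constraints gives the client call → the all-hands → the onboarding → the retro, so the client call must come before the retro.
That means the retro cannot be before the client call.

no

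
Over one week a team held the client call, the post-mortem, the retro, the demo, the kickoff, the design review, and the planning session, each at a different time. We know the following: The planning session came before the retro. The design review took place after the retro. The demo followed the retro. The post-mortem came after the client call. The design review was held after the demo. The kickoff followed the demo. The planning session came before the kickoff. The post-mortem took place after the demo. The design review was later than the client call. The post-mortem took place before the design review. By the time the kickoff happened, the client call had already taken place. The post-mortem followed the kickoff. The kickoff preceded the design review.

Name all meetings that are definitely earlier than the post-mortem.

the client call, the demo, the kickoff, the planning session, the retro

Directly stated before the post-mortem: the client call, the demo, and the kickoff.
The planning session reaches the post-mortem via the planning session → the kickoff → the post-mortem.
The retro reaches the post-mortem via the retro → the demo → the post-mortem.
No chain forces the design review ahead of the post-mortem.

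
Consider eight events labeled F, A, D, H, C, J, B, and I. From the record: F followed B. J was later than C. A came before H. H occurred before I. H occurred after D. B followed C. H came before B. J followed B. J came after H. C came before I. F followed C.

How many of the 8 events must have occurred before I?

Directly stated before I: C and H.
A reaches I via A → H → I.
D reaches I via D → H → I.
That's A, C, D, and H — 4 in all.

4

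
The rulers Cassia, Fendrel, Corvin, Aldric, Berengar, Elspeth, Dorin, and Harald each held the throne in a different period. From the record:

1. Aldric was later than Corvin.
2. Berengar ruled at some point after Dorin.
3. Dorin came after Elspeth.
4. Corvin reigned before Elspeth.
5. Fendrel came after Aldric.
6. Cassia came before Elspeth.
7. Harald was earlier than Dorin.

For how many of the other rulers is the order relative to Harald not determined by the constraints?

Forced after Harald: Berengar and Dorin.
That leaves Aldric, Cassia, Corvin, Elspeth, and Fendrel with no forced order relative to Harald — 5.

5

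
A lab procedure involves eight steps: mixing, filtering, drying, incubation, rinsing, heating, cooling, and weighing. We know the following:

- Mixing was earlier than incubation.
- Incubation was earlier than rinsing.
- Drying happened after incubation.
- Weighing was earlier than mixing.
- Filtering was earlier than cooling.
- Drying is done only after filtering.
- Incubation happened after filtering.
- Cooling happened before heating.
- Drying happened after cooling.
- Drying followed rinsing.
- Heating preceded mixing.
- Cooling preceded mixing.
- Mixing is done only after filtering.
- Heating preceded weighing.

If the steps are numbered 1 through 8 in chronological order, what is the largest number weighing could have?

4

Weighing must come before drying, incubation, mixing, and rinsing — 4 steps forced after it.
Everything else can be placed before weighing in some valid order, so weighing can sit as late as position 8 − 4 = 4.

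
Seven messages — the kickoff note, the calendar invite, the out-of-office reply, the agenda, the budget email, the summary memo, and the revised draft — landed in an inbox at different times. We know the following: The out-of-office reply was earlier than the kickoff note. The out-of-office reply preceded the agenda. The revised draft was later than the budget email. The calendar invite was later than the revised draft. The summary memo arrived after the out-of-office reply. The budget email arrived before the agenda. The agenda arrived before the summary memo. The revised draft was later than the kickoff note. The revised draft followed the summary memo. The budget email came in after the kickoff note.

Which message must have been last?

the calendar invite

Every other message has a chain of constraints placing it before the calendar invite, so the calendar invite is last.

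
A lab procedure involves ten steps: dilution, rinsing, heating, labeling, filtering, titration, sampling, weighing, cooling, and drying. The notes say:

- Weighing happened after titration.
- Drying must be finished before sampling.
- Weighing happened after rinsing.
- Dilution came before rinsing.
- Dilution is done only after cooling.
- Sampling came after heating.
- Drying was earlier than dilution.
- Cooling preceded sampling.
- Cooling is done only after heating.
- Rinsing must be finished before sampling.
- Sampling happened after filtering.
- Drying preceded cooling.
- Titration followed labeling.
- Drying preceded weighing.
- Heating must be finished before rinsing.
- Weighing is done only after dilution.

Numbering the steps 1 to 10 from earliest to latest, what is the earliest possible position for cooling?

Drying and heating must both come before cooling — 2 forced predecessors.
Nothing else is forced ahead of cooling, so its earliest slot is position 2 + 1 = 3.

3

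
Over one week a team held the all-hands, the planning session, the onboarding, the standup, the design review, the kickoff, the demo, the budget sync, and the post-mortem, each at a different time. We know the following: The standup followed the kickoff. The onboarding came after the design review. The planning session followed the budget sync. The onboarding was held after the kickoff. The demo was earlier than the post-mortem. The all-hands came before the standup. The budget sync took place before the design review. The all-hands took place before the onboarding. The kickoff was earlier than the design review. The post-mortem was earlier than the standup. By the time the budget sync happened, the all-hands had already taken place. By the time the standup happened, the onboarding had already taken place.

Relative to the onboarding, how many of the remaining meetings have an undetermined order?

Forced before the onboarding: the all-hands, the budget sync, the design review, and the kickoff; forced after the onboarding: the standup.
That leaves the demo, the planning session, and the post-mortem with no forced order relative to the onboarding — 3.

3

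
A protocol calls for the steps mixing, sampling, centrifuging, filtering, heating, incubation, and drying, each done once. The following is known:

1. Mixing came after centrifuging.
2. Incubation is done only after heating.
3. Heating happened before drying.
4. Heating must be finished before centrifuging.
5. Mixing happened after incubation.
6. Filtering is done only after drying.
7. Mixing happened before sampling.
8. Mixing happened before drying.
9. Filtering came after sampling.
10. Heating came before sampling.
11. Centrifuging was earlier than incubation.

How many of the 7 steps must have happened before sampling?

Directly stated before sampling: heating and mixing.
Centrifuging reaches sampling via centrifuging → mixing → sampling.
Incubation reaches sampling via incubation → mixing → sampling.
No chain forces drying (or any of the others) ahead of sampling.
That's centrifuging, heating, incubation, and mixing — 4 in all.

4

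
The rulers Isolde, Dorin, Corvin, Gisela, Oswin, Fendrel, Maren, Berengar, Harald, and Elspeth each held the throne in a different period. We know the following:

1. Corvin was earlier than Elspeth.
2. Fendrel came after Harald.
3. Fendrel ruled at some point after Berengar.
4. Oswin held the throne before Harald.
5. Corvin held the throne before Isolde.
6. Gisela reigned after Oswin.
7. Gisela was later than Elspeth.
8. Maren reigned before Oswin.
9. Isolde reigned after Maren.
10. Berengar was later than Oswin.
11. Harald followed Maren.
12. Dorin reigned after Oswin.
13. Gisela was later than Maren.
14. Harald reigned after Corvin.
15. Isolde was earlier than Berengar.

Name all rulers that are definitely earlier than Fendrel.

Directly stated before Fendrel: Berengar and Harald.
Corvin reaches Fendrel via Corvin → Harald → Fendrel.
Isolde reaches Fendrel via Isolde → Berengar → Fendrel.
Maren reaches Fendrel via Maren → Harald → Fendrel.
Likewise Oswin reaches Fendrel by chaining the stated constraints.

Berengar, Corvin, Harald, Isolde, Maren, Oswin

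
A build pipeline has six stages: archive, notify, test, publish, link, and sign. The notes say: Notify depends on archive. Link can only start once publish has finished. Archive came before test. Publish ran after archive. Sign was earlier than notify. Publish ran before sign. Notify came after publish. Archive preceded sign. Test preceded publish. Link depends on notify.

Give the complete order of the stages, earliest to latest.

The constraints fix every adjacent pair, so only one ordering works:
archive → test → publish → sign → notify → link.

archive, test, publish, sign, notify, link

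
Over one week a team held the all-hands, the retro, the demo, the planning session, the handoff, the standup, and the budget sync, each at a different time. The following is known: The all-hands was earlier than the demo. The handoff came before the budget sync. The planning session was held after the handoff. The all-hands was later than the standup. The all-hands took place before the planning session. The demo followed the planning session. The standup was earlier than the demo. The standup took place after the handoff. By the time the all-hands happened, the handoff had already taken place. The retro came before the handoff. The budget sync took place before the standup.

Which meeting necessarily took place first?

The retro has a chain of constraints placing it before every other meeting, so the retro must be first.

the retro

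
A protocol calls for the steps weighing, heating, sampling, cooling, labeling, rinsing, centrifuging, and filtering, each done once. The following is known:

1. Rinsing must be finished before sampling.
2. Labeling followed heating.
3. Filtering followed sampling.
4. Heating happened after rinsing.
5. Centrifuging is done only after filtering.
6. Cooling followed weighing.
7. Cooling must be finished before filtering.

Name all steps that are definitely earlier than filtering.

cooling, rinsing, sampling, weighing

Directly stated before filtering: cooling and sampling.
Rinsing reaches filtering via rinsing → sampling → filtering.
Weighing reaches filtering via weighing → cooling → filtering.
No chain forces heating (or any of the others) ahead of filtering.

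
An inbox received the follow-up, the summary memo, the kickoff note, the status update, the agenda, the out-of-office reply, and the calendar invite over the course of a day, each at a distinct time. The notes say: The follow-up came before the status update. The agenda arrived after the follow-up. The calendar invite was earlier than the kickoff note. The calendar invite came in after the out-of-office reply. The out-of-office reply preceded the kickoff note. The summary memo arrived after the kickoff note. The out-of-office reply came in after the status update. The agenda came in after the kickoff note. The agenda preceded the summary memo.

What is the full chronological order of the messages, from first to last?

the follow-up, the status update, the out-of-office reply, the calendar invite, the kickoff note, the agenda, the summary memo

The constraints fix every adjacent pair, so only one ordering works:
the follow-up → the status update → the out-of-office reply → the calendar invite → the kickoff note → the agenda → the summary memo.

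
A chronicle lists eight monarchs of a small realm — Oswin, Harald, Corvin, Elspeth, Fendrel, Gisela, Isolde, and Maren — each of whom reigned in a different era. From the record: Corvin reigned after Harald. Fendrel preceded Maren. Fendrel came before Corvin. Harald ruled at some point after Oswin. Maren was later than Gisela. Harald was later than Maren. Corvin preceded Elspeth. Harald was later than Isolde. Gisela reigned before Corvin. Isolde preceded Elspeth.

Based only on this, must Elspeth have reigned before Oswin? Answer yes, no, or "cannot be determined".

Tracing the constraints gives Oswin → Harald → Corvin → Elspeth, so Oswin must come before Elspeth.
That means Elspeth cannot be before Oswin.

no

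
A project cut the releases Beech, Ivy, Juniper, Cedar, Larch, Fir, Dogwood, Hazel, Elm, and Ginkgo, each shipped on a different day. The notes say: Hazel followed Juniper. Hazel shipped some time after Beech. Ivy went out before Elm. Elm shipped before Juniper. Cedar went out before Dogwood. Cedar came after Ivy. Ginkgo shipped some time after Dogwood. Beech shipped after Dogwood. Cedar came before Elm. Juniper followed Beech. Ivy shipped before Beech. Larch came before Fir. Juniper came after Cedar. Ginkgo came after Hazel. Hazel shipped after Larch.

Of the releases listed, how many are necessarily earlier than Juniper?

5

Directly stated before Juniper: Beech, Cedar, and Elm.
Dogwood reaches Juniper via Dogwood → Beech → Juniper.
Ivy reaches Juniper via Ivy → Elm → Juniper.
No chain forces Ginkgo (or any of the others) ahead of Juniper.
That's Beech, Cedar, Dogwood, Elm, and Ivy — 5 in all.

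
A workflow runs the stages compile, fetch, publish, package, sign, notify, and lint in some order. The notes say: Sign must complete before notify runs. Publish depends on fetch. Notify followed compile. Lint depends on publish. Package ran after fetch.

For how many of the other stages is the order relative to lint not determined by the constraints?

4

Forced before lint: fetch and publish.
That leaves compile, notify, package, and sign with no forced order relative to lint — 4.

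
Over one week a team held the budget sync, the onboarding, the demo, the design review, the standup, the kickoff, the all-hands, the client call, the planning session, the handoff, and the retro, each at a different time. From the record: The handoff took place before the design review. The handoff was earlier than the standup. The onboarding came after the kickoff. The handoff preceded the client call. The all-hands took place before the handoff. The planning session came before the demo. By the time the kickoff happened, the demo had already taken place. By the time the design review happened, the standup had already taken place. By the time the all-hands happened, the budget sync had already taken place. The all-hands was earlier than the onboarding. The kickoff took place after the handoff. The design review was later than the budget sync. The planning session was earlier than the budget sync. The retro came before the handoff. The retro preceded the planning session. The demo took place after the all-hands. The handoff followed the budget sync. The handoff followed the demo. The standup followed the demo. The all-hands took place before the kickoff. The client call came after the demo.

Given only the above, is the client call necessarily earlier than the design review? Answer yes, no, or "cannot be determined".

No chain of stated constraints runs from the client call to the design review, and none runs from the design review to the client call either.
So the relative order of the client call and the design review is not fixed by the given facts.

cannot be determined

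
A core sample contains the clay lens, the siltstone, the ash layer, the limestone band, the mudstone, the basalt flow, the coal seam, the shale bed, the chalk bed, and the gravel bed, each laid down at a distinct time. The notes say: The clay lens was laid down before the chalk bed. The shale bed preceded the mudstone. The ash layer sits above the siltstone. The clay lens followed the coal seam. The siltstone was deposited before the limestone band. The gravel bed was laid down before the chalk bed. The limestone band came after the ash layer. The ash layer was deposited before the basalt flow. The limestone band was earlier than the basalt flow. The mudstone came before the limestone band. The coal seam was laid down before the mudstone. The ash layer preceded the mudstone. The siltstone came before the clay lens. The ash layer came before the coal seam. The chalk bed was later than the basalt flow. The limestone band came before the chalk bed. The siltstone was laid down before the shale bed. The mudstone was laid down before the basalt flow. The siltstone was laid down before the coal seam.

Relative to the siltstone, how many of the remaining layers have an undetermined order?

Forced after the siltstone: the ash layer, the basalt flow, the chalk bed, the clay lens, the coal seam, the limestone band, the mudstone, and the shale bed.
That leaves the gravel bed with no forced order relative to the siltstone — 1.

1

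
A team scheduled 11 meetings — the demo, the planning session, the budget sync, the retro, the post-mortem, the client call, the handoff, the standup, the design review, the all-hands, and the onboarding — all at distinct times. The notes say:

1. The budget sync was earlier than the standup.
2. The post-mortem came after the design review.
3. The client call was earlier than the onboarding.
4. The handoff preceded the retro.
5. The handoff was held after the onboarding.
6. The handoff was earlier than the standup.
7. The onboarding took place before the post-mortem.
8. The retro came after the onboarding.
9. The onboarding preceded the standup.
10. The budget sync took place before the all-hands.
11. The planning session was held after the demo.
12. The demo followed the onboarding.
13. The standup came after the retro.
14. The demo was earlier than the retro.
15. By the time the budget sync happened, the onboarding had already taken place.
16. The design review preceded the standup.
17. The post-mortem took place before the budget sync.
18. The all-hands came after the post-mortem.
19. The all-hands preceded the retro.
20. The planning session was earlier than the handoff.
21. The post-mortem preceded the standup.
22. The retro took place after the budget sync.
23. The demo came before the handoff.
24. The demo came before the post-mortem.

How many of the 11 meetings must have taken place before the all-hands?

6

Directly stated before the all-hands: the budget sync and the post-mortem.
The client call reaches the all-hands via the client call → the onboarding → the post-mortem → the all-hands.
The demo reaches the all-hands via the demo → the post-mortem → the all-hands.
The design review reaches the all-hands via the design review → the post-mortem → the all-hands.
Likewise the onboarding reaches the all-hands by chaining the stated constraints.
That's the budget sync, the client call, the demo, the design review, the onboarding, and the post-mortem — 6 in all.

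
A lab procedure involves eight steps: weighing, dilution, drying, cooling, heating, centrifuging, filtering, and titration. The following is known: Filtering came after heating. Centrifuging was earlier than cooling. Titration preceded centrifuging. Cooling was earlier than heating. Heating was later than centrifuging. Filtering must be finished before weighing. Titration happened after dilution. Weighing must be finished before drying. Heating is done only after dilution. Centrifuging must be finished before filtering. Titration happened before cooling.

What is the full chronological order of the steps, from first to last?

The constraints fix every adjacent pair, so only one ordering works:
dilution → titration → centrifuging → cooling → heating → filtering → weighing → drying.

dilution, titration, centrifuging, cooling, heating, filtering, weighing, drying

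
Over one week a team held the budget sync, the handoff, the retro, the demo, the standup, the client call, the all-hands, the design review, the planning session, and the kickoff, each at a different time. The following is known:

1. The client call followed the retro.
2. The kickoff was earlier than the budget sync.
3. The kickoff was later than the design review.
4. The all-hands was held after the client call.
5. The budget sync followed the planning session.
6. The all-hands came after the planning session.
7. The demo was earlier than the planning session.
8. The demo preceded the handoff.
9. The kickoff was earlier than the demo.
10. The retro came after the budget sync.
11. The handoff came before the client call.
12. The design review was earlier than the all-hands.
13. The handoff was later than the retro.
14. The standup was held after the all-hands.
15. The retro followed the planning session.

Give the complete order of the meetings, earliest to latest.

The constraints fix every adjacent pair, so only one ordering works:
the design review → the kickoff → the demo → the planning session → the budget sync → the retro → the handoff → the client call → the all-hands → the standup.

the design review, the kickoff, the demo, the planning session, the budget sync, the retro, the handoff, the client call, the all-hands, the standup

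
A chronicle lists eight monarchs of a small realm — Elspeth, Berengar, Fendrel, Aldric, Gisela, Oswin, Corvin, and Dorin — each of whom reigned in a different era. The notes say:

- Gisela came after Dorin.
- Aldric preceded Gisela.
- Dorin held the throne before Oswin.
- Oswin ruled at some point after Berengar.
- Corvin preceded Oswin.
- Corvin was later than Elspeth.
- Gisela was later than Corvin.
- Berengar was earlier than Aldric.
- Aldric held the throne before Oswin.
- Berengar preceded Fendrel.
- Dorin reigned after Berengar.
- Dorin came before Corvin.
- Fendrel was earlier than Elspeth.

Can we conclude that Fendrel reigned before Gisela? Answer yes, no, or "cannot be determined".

yes

Chain the constraints: Fendrel → Elspeth → Corvin → Gisela. Each link is directly stated, so Fendrel comes before Gisela.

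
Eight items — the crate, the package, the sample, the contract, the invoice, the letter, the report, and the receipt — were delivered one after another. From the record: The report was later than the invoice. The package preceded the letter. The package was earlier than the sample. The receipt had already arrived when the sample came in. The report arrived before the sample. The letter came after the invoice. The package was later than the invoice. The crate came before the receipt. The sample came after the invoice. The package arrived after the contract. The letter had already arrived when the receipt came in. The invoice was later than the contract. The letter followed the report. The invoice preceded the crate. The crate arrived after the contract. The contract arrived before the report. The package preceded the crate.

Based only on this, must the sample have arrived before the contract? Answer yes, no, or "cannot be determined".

no

Tracing the constraints gives the contract → the package → the sample, so the contract must come before the sample.
That means the sample cannot be before the contract.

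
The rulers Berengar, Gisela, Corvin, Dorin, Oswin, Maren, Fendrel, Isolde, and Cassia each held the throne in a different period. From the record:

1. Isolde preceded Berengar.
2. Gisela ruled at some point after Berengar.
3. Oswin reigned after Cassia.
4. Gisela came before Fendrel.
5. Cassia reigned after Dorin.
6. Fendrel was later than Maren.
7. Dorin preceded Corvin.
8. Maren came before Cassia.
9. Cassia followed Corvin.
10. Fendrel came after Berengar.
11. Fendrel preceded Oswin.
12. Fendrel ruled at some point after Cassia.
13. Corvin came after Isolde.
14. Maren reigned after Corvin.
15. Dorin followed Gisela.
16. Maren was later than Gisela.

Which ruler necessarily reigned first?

Isolde

Isolde has a chain of constraints placing them before every other ruler, so Isolde must be first.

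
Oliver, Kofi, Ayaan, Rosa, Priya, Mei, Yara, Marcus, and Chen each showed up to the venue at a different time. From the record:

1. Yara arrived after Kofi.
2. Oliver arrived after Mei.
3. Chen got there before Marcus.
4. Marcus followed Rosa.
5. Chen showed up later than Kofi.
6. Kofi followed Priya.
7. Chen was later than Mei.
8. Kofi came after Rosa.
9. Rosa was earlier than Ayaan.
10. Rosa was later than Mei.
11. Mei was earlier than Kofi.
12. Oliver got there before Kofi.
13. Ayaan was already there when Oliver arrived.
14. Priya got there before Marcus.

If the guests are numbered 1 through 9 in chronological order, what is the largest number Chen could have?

8

Chen must come before Marcus — 1 guest forced after them.
Everything else can be placed before Chen in some valid order, so Chen can sit as late as position 9 − 1 = 8.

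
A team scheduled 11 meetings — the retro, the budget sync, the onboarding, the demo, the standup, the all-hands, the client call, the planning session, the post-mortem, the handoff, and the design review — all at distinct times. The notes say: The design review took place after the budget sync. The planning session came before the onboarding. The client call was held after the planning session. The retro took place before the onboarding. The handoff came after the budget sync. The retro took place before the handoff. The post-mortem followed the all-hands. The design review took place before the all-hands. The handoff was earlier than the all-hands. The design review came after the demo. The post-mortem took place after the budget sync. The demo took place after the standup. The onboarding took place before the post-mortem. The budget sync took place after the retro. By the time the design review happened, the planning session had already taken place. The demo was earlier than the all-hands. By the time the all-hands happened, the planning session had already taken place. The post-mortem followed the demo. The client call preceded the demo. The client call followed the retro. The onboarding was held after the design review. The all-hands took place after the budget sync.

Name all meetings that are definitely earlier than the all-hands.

the budget sync, the client call, the demo, the design review, the handoff, the planning session, the retro, the standup

Directly stated before the all-hands: the budget sync, the demo, the design review, the handoff, and the planning session.
The client call reaches the all-hands via the client call → the demo → the all-hands.
The retro reaches the all-hands via the retro → the handoff → the all-hands.
The standup reaches the all-hands via the standup → the demo → the all-hands.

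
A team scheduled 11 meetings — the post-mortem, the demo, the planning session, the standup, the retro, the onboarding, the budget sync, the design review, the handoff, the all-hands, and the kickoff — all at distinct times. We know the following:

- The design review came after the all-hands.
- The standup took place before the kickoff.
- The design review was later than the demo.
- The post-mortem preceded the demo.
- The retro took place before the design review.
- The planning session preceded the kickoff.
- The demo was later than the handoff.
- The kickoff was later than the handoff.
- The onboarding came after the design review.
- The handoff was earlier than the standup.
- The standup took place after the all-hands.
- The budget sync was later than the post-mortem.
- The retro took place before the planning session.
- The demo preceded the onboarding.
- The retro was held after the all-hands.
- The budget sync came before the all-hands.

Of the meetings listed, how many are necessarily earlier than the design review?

6

Directly stated before the design review: the all-hands, the demo, and the retro.
The budget sync reaches the design review via the budget sync → the all-hands → the design review.
The handoff reaches the design review via the handoff → the demo → the design review.
The post-mortem reaches the design review via the post-mortem → the demo → the design review.
That's the all-hands, the budget sync, the demo, the handoff, the post-mortem, and the retro — 6 in all.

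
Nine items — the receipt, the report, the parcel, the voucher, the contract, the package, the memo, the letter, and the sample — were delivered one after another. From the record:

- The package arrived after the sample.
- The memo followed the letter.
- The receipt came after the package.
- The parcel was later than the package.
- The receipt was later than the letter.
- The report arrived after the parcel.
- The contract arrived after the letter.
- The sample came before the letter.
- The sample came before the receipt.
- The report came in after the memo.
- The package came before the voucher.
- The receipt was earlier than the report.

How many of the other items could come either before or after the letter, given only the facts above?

Forced before the letter: the sample; forced after the letter: the contract, the memo, the receipt, and the report.
That leaves the package, the parcel, and the voucher with no forced order relative to the letter — 3.

3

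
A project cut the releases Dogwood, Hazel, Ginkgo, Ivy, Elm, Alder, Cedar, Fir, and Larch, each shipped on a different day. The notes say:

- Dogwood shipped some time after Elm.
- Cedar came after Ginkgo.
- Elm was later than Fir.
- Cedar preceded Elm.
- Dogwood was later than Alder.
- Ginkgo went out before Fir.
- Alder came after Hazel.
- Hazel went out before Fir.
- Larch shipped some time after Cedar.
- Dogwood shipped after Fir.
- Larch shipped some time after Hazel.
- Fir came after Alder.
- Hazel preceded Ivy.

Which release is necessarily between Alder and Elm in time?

Fir

Tracing the constraints gives Alder → Fir → Elm, so Fir sits after Alder and before Elm.
No other release is forced both after Alder and before Elm.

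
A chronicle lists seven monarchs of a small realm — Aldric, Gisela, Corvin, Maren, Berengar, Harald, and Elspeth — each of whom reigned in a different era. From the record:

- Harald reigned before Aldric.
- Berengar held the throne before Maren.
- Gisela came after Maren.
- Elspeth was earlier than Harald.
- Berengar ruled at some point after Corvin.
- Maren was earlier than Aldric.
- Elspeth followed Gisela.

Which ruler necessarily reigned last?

Every other ruler has a chain of constraints placing them before Aldric, so Aldric is last.

Aldric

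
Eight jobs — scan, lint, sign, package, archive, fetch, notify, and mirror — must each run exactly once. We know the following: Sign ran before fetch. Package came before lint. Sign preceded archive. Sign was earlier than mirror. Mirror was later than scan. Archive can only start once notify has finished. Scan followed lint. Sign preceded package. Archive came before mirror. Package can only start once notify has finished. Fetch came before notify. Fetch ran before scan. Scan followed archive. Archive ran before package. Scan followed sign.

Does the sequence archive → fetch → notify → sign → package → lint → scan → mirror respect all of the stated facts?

no

The constraints require notify before archive, but in the proposed sequence archive appears ahead of notify. That one violation is enough.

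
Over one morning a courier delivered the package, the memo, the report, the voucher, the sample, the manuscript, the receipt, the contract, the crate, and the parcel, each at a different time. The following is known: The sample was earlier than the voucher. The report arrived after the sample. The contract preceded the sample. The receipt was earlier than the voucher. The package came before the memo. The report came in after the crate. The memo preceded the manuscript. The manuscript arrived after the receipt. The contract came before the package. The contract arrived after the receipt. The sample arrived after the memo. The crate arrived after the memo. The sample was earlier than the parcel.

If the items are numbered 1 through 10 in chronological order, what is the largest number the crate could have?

9

The crate must come before the report — 1 item forced after it.
Everything else can be placed before the crate in some valid order, so the crate can sit as late as position 10 − 1 = 9.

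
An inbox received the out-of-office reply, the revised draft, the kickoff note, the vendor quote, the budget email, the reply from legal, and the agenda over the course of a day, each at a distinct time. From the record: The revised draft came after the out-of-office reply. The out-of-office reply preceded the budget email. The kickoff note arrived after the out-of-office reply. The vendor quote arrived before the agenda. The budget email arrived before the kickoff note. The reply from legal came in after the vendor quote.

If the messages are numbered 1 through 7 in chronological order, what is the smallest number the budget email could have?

The out-of-office reply must come before the budget email — 1 forced predecessor.
Nothing else is forced ahead of the budget email, so its earliest slot is position 1 + 1 = 2.

2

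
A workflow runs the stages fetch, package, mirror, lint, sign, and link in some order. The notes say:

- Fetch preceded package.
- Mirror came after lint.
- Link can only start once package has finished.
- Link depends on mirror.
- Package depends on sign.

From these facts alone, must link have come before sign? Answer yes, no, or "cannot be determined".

Tracing the constraints gives sign → package → link, so sign must come before link.
That means link cannot be before sign.

no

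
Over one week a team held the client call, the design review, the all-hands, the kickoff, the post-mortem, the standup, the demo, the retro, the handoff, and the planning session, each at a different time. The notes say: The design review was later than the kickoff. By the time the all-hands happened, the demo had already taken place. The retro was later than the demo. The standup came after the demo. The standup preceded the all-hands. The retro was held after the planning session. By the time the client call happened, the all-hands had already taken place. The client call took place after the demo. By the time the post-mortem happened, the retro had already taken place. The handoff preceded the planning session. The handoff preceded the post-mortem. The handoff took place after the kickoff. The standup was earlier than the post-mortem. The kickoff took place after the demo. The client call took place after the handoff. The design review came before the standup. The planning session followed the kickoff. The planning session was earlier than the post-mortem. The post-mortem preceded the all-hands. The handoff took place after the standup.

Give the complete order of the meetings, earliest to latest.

The constraints fix every adjacent pair, so only one ordering works:
the demo → the kickoff → the design review → the standup → the handoff → the planning session → the retro → the post-mortem → the all-hands → the client call.

the demo, the kickoff, the design review, the standup, the handoff, the planning session, the retro, the post-mortem, the all-hands, the client call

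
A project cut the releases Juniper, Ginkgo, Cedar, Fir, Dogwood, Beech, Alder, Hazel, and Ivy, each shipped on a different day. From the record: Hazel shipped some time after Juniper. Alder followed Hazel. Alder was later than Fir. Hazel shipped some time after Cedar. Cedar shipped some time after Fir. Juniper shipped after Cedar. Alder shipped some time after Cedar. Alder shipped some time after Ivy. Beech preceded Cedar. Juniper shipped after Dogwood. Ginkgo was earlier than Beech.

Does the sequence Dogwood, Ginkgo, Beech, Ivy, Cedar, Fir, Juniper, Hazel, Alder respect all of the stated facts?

The constraints require Fir before Cedar, but in the proposed sequence Cedar appears ahead of Fir. That one violation is enough.

no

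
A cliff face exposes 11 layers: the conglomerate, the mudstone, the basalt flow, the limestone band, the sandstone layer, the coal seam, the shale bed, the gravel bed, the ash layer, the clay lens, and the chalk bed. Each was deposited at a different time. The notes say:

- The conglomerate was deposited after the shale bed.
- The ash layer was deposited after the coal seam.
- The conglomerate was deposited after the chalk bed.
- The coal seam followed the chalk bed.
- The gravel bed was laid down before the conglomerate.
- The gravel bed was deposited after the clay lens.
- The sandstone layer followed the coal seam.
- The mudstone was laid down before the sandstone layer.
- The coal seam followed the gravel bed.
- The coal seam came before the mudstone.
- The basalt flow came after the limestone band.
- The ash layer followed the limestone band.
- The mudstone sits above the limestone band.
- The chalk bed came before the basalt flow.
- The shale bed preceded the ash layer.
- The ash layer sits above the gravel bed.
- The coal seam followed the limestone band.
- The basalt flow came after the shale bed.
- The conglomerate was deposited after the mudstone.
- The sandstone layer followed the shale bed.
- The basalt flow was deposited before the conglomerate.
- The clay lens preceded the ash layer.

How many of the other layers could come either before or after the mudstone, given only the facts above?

Forced before the mudstone: the chalk bed, the clay lens, the coal seam, the gravel bed, and the limestone band; forced after the mudstone: the conglomerate and the sandstone layer.
That leaves the ash layer, the basalt flow, and the shale bed with no forced order relative to the mudstone — 3.

3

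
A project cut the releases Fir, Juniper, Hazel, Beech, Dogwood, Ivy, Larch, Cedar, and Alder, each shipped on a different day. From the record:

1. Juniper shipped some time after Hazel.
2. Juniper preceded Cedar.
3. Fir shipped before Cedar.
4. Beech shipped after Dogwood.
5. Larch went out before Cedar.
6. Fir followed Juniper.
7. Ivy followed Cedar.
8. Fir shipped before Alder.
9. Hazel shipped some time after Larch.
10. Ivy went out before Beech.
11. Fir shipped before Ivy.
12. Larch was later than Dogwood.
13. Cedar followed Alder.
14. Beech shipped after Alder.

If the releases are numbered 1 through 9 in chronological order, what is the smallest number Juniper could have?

Dogwood, Hazel, and Larch must all come before Juniper — 3 forced predecessors.
Nothing else is forced ahead of Juniper, so its earliest slot is position 3 + 1 = 4.

4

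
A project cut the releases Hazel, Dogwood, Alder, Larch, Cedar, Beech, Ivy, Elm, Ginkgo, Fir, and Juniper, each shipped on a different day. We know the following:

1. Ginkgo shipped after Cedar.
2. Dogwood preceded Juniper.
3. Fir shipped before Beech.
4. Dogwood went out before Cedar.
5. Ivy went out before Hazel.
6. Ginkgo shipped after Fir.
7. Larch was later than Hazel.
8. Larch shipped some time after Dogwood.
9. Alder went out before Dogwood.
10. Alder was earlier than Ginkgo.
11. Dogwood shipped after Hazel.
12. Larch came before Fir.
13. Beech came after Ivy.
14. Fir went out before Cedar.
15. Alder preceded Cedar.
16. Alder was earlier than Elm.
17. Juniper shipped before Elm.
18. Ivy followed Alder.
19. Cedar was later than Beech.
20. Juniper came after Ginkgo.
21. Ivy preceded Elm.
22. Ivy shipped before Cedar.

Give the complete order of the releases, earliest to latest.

Alder, Ivy, Hazel, Dogwood, Larch, Fir, Beech, Cedar, Ginkgo, Juniper, Elm

The constraints fix every adjacent pair, so only one ordering works:
Alder → Ivy → Hazel → Dogwood → Larch → Fir → Beech → Cedar → Ginkgo → Juniper → Elm.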